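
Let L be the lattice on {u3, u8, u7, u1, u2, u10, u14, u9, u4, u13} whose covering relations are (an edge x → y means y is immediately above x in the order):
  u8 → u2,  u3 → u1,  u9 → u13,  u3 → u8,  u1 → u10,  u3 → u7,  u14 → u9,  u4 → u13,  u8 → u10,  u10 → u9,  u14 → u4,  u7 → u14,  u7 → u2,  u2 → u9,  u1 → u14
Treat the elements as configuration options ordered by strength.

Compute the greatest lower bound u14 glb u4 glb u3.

Common lower bounds of {u14, u4, u3}: u3.
The greatest among these is u3.

u3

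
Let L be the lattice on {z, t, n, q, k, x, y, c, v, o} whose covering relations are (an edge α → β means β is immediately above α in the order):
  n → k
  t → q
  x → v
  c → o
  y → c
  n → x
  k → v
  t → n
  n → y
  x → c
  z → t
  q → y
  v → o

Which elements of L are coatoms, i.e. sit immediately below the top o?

c, v

The coatoms are exactly the elements covered by o: c, v.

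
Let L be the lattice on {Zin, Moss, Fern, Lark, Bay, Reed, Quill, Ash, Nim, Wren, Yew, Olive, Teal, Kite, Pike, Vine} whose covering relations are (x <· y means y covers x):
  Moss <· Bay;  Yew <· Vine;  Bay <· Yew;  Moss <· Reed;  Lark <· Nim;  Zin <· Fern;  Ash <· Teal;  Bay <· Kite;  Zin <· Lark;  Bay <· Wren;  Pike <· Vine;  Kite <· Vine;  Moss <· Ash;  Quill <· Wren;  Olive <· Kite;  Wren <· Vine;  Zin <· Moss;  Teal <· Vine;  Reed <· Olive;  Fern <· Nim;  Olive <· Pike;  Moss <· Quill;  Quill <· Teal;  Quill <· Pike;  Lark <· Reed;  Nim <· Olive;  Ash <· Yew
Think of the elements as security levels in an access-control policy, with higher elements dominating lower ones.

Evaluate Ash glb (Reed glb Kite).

Reed ∧ Kite = Reed
Ash ∧ Reed = Moss

Moss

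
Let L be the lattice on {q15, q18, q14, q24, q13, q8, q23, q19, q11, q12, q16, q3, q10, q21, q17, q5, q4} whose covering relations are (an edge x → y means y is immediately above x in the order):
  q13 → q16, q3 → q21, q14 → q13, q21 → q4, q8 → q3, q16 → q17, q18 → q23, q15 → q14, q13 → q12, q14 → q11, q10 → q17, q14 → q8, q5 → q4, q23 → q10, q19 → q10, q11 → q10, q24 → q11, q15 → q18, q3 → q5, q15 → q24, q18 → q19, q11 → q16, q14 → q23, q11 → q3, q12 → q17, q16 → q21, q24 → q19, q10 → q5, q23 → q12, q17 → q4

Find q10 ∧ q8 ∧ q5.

Common lower bounds of {q10, q8, q5}: q14, q15.
The greatest among these is q14.

q14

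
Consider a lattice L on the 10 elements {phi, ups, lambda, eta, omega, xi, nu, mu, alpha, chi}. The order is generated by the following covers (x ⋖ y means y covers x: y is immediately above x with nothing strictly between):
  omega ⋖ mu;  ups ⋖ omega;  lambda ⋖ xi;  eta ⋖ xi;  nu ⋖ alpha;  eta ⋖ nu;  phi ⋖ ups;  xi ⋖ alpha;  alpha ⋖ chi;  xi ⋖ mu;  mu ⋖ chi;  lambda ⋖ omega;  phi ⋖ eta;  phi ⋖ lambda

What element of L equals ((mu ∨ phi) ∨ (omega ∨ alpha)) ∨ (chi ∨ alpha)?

mu ∨ phi = mu
omega ∨ alpha = chi
mu ∨ chi = chi
chi ∨ alpha = chi
chi ∨ chi = chi

chi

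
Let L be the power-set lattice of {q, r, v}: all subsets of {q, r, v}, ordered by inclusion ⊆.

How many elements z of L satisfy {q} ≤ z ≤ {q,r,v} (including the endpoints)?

The interval [{q}, {q,r,v}] = {{q,r,v}, {q,r}, {q,v}, {q}}, which has 4 elements.

4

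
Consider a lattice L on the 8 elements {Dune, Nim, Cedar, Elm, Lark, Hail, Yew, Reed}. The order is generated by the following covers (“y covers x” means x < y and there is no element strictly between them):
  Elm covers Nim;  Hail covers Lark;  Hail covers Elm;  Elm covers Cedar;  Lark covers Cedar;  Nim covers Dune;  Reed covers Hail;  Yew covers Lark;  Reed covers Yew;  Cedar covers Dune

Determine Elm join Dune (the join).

Elm

Common upper bounds of {Elm, Dune}: Elm, Hail, Reed.
The least among these is Elm.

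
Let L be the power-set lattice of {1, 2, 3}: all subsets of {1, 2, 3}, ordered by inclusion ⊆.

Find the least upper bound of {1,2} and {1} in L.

{1,2}

Under ⊆, join is union: {1,2} ∪ {1} = {1,2}.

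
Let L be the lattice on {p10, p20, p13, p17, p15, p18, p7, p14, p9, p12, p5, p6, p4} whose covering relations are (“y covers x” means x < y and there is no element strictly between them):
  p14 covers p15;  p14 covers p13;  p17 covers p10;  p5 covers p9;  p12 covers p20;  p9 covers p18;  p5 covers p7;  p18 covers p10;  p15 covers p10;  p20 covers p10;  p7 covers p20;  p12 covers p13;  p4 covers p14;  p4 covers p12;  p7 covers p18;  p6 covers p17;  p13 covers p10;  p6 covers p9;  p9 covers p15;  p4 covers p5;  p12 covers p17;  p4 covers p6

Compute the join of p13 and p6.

p4

Common upper bounds of {p13, p6}: p4.
The least among these is p4.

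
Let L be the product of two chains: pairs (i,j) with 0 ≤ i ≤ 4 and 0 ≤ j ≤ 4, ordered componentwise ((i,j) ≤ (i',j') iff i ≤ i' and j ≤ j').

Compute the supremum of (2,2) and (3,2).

(3,2)

In a product of chains, the join is componentwise max, giving (3,2).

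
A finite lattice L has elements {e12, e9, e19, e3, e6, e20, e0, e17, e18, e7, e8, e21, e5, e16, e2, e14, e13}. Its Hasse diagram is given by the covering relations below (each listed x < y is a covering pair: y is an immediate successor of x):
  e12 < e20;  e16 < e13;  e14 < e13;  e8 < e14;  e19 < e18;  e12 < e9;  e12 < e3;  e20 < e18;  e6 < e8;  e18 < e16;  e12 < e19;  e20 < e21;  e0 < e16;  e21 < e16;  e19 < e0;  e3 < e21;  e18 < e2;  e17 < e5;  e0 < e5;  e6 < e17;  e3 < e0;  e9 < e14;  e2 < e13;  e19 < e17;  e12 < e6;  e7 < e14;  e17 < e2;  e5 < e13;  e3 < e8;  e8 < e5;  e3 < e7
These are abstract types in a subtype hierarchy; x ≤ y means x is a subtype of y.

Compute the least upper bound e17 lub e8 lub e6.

Common upper bounds of {e17, e8, e6}: e13, e5.
The least among these is e5.

e5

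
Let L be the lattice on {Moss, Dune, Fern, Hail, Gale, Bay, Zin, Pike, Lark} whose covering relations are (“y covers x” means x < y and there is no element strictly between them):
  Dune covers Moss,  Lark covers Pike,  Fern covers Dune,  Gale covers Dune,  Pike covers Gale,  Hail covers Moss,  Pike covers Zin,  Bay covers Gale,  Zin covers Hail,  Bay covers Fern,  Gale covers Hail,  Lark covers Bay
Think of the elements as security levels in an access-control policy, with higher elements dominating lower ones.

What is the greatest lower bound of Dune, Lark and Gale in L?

Dune

Common lower bounds of {Dune, Lark, Gale}: Dune, Moss.
The greatest among these is Dune.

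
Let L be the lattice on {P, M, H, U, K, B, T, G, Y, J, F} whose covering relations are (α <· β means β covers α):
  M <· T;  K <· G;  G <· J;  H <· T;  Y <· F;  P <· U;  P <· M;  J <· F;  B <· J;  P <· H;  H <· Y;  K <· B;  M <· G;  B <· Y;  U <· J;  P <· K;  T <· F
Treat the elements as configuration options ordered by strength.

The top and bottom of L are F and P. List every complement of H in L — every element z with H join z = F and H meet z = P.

Need z with H ∨ z = F and H ∧ z = P.
Checking each element gives: G, J, U.

G, J, U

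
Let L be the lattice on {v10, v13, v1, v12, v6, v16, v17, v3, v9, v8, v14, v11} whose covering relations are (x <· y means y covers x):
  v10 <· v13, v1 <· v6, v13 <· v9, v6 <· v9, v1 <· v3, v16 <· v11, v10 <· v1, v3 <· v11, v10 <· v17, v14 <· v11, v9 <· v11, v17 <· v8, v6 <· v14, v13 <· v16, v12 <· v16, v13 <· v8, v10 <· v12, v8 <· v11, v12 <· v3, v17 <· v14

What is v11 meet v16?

Common lower bounds of {v11, v16}: v10, v12, v13, v16.
The greatest among these is v16.

v16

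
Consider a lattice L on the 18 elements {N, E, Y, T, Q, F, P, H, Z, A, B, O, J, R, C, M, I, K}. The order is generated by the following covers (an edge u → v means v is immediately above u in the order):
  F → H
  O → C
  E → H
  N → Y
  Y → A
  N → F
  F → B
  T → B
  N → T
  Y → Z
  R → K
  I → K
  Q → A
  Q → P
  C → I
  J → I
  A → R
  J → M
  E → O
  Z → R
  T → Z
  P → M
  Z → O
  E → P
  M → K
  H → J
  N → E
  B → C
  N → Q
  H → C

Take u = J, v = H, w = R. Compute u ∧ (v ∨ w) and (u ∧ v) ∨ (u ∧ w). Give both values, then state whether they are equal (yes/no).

v ∨ w = K, so u ∧ (v ∨ w) = J ∧ K = J.
u ∧ v = H and u ∧ w = N, so (u ∧ v) ∨ (u ∧ w) = H ∨ N = H.
Equal: no.

J; H; no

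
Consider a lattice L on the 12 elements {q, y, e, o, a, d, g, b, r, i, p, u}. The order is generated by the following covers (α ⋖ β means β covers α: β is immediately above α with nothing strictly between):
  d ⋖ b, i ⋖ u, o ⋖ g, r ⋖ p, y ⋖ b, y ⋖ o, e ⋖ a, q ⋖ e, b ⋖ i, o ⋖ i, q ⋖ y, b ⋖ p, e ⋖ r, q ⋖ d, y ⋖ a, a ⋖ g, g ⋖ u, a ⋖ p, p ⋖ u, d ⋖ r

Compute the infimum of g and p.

a

Common lower bounds of {g, p}: a, e, q, y.
The greatest among these is a.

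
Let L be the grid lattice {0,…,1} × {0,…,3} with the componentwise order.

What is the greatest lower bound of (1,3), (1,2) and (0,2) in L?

Common lower bounds of {(1,3), (1,2), (0,2)}: (0,0), (0,1), (0,2).
The greatest among these is (0,2).

(0,2)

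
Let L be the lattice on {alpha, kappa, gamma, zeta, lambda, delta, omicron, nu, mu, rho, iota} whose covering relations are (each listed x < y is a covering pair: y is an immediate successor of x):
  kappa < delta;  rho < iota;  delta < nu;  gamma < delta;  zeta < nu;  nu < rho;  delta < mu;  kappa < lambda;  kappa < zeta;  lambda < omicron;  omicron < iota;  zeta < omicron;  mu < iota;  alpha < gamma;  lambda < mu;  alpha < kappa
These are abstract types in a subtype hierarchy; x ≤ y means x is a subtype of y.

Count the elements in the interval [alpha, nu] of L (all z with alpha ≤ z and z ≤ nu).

The interval [alpha, nu] = {alpha, delta, gamma, kappa, nu, zeta}, which has 6 elements.

6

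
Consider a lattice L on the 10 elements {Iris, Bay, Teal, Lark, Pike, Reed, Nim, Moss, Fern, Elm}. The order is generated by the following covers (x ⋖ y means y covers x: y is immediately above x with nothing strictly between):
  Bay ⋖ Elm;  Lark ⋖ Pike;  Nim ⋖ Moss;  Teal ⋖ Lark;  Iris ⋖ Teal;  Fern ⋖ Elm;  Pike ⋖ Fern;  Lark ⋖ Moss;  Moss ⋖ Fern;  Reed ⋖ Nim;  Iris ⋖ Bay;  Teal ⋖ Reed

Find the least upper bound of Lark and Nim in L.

Moss

Common upper bounds of {Lark, Nim}: Elm, Fern, Moss.
The least among these is Moss.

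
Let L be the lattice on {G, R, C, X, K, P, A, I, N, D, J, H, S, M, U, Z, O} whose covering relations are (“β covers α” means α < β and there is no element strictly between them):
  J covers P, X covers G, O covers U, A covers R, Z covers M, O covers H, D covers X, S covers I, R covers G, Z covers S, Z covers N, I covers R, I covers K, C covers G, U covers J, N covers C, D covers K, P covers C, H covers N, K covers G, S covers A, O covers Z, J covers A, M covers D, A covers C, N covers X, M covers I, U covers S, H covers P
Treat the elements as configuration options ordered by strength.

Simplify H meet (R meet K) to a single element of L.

G

R ∧ K = G
H ∧ G = G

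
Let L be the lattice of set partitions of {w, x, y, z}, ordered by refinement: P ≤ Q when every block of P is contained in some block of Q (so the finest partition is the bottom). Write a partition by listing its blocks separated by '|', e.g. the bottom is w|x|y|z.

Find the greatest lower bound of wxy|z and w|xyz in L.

w|xy|z

The meet (common refinement) of wxy|z and w|xyz intersects blocks pairwise, giving w|xy|z.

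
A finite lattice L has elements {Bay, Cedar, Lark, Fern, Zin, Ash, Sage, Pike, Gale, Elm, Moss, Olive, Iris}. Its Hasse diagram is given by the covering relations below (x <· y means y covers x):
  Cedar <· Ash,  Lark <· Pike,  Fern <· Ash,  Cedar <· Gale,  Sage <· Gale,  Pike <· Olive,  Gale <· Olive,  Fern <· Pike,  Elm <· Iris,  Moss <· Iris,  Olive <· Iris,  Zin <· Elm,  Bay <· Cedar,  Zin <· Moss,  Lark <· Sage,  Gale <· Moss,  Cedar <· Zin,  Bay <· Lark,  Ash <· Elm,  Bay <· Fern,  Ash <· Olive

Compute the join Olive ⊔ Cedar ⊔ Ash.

Common upper bounds of {Olive, Cedar, Ash}: Iris, Olive.
The least among these is Olive.

Olive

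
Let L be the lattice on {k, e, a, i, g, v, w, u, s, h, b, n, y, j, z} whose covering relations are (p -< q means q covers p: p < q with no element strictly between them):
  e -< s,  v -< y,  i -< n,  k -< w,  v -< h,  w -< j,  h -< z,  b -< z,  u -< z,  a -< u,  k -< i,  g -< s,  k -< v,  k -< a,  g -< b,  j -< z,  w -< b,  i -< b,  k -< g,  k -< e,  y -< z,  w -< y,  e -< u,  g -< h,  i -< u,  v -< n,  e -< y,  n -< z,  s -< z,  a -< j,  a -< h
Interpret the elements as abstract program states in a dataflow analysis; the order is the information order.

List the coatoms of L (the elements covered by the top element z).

b, h, j, n, s, u, y

The coatoms are exactly the elements covered by z: b, h, j, n, s, u, y.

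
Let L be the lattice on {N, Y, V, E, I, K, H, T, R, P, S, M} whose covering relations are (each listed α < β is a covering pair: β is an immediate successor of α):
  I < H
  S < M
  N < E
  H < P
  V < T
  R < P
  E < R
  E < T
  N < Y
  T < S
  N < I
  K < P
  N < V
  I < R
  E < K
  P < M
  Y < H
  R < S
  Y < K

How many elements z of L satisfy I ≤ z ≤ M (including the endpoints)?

The interval [I, M] = {H, I, M, P, R, S}, which has 6 elements.

6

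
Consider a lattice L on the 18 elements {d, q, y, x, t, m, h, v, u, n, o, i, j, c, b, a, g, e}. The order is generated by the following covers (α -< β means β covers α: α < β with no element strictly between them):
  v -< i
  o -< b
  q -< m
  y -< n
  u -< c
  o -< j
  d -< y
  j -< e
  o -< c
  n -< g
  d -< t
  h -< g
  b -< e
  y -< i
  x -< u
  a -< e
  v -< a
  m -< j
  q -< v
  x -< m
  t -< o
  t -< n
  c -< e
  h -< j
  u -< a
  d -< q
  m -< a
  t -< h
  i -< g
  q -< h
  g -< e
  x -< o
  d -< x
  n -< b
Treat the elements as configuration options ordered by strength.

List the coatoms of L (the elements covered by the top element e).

a, b, c, g, j

The coatoms are exactly the elements covered by e: a, b, c, g, j.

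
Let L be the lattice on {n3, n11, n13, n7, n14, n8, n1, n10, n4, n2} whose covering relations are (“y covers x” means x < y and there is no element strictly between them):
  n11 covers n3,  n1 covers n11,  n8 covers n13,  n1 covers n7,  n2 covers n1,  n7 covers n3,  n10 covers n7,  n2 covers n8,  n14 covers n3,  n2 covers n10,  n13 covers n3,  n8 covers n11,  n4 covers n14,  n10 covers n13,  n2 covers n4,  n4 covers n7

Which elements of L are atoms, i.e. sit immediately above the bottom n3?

The atoms are exactly the elements that cover n3: n11, n13, n14, n7.

n11, n13, n14, n7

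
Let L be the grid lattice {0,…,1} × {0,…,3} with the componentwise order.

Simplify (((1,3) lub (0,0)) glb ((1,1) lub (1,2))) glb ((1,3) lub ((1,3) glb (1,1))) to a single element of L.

(1,2)

(1,3) ∨ (0,0) = (1,3)
(1,1) ∨ (1,2) = (1,2)
(1,3) ∧ (1,2) = (1,2)
(1,3) ∧ (1,1) = (1,1)
(1,3) ∨ (1,1) = (1,3)
(1,2) ∧ (1,3) = (1,2)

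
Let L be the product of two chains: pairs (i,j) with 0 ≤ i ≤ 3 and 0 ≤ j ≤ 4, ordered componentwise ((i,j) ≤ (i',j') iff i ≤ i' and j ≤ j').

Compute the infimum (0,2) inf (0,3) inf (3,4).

Common lower bounds of {(0,2), (0,3), (3,4)}: (0,0), (0,1), (0,2).
The greatest among these is (0,2).

(0,2)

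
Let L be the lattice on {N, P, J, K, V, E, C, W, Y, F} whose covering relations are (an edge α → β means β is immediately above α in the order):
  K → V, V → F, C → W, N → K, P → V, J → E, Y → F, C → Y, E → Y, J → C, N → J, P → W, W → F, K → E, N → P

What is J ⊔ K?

E

Common upper bounds of {J, K}: E, F, Y.
The least among these is E.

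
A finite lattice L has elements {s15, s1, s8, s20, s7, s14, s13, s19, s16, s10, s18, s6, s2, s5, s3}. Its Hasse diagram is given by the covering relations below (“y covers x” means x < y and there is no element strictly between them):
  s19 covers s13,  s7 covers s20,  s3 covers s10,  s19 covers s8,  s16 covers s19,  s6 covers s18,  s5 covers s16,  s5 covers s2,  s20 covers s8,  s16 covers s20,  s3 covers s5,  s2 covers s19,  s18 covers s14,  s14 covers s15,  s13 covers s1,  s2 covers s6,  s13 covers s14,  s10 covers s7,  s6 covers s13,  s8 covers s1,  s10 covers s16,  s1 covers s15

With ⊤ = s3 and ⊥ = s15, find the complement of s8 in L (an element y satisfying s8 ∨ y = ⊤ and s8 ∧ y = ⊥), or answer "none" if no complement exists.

none

For every candidate y, either s8 ∨ y ≠ s3 or s8 ∧ y ≠ s15; no complement exists.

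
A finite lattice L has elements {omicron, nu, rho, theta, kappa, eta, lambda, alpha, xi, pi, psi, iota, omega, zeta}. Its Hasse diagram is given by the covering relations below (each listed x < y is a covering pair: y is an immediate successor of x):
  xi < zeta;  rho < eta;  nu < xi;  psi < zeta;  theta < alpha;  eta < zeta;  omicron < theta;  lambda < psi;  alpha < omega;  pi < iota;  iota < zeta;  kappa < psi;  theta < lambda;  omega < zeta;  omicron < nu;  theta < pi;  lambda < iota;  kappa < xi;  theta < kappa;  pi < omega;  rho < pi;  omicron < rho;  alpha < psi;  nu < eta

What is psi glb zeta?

Common lower bounds of {psi, zeta}: alpha, kappa, lambda, omicron, psi, theta.
The greatest among these is psi.

psi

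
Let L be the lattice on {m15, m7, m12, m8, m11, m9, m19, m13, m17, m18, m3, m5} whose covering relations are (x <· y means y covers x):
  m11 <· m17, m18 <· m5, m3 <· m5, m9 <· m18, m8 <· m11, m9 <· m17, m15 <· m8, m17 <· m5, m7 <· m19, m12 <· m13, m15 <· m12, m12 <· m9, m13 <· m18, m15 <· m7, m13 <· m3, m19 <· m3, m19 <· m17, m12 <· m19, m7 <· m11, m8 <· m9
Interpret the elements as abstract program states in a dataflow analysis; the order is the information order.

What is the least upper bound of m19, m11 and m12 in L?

m17

Common upper bounds of {m19, m11, m12}: m17, m5.
The least among these is m17.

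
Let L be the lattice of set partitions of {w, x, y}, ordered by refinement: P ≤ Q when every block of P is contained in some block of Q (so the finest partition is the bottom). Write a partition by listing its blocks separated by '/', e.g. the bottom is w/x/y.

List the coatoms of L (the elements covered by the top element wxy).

The coatoms are exactly the elements covered by wxy: w/xy, wx/y, wy/x.

w/xy, wx/y, wy/x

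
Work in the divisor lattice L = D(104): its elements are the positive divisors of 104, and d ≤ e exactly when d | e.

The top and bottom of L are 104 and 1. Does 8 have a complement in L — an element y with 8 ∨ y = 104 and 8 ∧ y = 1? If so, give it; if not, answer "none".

13

Need y with 8 ∨ y = 104 and 8 ∧ y = 1.
Checking each element gives: 13.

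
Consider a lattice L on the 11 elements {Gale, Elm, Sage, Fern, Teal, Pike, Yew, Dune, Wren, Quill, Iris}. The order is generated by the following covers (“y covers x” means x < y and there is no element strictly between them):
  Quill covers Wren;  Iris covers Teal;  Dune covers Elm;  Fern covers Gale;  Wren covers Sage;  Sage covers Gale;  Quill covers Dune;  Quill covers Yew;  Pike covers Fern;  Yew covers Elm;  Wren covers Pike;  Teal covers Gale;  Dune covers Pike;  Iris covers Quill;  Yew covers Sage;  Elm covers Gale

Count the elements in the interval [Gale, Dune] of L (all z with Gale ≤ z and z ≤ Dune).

The interval [Gale, Dune] = {Dune, Elm, Fern, Gale, Pike}, which has 5 elements.

5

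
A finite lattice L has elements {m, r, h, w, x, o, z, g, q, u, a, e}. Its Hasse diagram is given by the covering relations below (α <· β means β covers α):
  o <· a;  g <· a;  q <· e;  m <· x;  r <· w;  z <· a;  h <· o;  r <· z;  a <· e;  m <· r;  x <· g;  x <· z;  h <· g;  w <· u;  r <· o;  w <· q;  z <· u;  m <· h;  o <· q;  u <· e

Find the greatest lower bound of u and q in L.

Common lower bounds of {u, q}: m, r, w.
The greatest among these is w.

w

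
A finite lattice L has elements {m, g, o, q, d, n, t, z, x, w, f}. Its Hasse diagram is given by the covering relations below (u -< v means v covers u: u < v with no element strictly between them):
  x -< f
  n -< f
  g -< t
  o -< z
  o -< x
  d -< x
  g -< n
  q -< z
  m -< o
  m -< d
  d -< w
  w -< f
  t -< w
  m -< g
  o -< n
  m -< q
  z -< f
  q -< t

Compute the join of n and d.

Common upper bounds of {n, d}: f.
The least among these is f.

f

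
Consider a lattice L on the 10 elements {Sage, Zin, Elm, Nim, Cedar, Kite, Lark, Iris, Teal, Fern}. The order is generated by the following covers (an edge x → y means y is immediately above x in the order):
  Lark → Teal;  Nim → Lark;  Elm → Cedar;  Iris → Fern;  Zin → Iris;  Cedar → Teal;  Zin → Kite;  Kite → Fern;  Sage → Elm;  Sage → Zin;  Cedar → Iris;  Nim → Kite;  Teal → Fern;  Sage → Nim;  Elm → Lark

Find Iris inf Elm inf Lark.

Elm

Common lower bounds of {Iris, Elm, Lark}: Elm, Sage.
The greatest among these is Elm.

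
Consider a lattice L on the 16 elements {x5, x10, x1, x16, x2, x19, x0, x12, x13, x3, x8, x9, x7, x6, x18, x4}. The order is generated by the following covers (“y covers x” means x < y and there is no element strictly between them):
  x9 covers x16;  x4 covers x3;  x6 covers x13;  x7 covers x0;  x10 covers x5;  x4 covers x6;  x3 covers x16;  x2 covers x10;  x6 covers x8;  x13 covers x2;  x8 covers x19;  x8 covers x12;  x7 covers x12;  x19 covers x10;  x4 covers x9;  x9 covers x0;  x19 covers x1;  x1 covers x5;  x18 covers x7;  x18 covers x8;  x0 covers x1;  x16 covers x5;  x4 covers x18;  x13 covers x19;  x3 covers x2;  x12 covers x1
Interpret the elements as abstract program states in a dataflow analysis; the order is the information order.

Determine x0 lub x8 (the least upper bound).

Common upper bounds of {x0, x8}: x18, x4.
The least among these is x18.

x18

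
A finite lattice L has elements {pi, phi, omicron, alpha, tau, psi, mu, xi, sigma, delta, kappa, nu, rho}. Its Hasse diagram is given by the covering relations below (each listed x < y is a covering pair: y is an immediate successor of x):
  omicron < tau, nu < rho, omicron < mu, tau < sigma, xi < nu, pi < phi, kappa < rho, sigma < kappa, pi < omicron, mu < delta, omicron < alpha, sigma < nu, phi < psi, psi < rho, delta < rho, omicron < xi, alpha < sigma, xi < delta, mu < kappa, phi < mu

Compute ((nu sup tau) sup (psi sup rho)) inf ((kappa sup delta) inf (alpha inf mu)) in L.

nu ∨ tau = nu
psi ∨ rho = rho
nu ∨ rho = rho
kappa ∨ delta = rho
alpha ∧ mu = omicron
rho ∧ omicron = omicron
rho ∧ omicron = omicron

omicron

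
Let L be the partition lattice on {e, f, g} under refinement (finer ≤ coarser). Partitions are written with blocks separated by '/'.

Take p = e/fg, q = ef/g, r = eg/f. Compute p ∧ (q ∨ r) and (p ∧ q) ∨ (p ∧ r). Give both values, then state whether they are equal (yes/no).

e/fg; e/f/g; no

q ∨ r = efg, so p ∧ (q ∨ r) = e/fg ∧ efg = e/fg.
p ∧ q = e/f/g and p ∧ r = e/f/g, so (p ∧ q) ∨ (p ∧ r) = e/f/g ∨ e/f/g = e/f/g.
Equal: no.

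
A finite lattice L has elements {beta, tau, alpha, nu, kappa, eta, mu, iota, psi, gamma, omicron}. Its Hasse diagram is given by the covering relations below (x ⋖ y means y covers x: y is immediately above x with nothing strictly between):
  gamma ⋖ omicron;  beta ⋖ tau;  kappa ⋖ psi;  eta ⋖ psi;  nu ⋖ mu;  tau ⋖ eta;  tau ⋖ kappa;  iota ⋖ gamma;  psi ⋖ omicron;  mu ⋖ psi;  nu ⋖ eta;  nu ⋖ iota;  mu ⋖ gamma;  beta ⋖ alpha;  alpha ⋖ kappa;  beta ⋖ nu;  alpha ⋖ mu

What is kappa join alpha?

Common upper bounds of {kappa, alpha}: kappa, omicron, psi.
The least among these is kappa.

kappa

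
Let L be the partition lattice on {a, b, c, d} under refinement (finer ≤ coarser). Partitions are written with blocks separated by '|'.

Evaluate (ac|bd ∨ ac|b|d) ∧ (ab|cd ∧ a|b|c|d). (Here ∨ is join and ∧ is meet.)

ac|bd ∨ ac|b|d = ac|bd
ab|cd ∧ a|b|c|d = a|b|c|d
ac|bd ∧ a|b|c|d = a|b|c|d

a|b|c|d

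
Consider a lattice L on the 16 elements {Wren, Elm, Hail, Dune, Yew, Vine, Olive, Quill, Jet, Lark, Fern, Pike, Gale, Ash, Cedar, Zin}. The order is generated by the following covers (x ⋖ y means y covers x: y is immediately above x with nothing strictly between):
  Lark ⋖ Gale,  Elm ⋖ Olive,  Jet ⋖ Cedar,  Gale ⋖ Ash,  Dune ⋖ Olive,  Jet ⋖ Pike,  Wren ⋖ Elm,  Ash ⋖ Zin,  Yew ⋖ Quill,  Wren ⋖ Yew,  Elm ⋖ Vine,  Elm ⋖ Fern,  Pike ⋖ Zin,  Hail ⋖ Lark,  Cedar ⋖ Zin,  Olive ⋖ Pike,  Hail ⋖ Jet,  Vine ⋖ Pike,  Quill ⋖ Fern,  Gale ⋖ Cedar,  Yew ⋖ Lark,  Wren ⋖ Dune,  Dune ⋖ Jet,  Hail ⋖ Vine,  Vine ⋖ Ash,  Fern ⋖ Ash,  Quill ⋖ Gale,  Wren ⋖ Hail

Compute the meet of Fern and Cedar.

Common lower bounds of {Fern, Cedar}: Quill, Wren, Yew.
The greatest among these is Quill.

Quill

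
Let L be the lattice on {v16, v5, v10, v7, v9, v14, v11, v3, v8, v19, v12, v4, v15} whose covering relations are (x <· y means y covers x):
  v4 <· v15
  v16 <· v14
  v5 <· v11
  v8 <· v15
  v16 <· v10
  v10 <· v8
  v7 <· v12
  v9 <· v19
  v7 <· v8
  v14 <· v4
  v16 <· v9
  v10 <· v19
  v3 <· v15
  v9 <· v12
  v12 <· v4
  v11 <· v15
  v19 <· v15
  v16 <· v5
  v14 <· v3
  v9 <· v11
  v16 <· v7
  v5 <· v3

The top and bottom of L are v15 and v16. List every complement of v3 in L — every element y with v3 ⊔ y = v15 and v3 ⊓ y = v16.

Need y with v3 ∨ y = v15 and v3 ∧ y = v16.
Checking each element gives: v10, v12, v19, v7, v8, v9.

v10, v12, v19, v7, v8, v9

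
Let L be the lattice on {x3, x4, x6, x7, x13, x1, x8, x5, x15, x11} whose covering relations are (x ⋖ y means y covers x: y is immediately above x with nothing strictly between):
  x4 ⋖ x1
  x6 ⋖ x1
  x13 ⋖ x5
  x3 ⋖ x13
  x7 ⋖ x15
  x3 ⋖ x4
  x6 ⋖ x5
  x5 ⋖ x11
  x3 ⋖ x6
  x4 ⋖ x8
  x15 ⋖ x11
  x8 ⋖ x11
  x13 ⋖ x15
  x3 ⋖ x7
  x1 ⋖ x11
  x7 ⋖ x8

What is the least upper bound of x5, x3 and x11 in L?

x11

Common upper bounds of {x5, x3, x11}: x11.
The least among these is x11.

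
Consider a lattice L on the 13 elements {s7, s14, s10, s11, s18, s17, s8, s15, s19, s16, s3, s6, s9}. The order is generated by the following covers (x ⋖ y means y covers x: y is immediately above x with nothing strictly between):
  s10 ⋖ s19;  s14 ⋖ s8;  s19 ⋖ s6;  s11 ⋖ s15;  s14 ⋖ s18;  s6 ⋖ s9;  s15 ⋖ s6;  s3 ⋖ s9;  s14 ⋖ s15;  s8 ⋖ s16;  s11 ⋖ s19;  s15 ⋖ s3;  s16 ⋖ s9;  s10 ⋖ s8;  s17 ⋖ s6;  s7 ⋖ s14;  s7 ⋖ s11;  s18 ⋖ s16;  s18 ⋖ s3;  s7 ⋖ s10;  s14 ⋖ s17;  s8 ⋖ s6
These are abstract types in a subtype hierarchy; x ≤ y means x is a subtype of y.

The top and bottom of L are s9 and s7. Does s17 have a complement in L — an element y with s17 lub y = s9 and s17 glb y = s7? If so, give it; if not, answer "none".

For every candidate y, either s17 ∨ y ≠ s9 or s17 ∧ y ≠ s7; no complement exists.

none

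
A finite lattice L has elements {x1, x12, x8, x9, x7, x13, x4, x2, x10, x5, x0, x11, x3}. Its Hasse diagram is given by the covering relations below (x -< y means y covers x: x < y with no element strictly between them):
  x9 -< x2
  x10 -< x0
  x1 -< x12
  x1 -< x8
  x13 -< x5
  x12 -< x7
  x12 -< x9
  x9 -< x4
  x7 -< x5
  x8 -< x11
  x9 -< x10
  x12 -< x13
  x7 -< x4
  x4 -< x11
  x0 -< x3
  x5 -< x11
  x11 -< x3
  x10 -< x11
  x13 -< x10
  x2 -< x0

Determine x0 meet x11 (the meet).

x10

Common lower bounds of {x0, x11}: x1, x10, x12, x13, x9.
The greatest among these is x10.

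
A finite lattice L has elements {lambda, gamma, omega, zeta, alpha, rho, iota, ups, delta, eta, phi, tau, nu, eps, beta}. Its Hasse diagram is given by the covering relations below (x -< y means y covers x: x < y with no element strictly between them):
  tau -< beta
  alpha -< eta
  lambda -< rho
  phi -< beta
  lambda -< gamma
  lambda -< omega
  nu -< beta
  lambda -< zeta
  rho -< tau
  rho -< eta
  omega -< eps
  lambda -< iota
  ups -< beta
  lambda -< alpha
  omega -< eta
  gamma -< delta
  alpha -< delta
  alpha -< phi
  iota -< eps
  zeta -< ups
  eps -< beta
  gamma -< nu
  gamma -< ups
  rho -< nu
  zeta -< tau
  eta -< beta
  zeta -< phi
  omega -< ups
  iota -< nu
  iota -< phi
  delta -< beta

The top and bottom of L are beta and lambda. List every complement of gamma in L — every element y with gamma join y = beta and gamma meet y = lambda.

eps, eta, phi, tau

Need y with gamma ∨ y = beta and gamma ∧ y = lambda.
Checking each element gives: eps, eta, phi, tau.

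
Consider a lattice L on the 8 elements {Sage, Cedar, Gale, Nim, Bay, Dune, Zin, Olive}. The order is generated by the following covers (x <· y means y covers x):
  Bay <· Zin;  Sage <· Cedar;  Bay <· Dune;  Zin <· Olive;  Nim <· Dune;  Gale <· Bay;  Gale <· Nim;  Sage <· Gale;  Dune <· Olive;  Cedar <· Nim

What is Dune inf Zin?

Common lower bounds of {Dune, Zin}: Bay, Gale, Sage.
The greatest among these is Bay.

Bay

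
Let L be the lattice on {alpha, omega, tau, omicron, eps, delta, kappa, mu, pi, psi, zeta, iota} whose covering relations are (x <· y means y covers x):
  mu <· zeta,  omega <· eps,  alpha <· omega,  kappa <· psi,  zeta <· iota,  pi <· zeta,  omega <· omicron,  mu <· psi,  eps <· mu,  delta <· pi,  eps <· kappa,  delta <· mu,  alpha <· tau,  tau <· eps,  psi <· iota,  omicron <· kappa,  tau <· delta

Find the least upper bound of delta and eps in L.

Common upper bounds of {delta, eps}: iota, mu, psi, zeta.
The least among these is mu.

mu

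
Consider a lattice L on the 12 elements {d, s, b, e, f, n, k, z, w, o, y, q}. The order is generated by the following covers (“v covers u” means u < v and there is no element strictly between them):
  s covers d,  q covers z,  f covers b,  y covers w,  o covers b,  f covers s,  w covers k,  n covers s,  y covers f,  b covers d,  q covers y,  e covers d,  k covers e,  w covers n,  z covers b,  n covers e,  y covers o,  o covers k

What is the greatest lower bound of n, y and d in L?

d

Common lower bounds of {n, y, d}: d.
The greatest among these is d.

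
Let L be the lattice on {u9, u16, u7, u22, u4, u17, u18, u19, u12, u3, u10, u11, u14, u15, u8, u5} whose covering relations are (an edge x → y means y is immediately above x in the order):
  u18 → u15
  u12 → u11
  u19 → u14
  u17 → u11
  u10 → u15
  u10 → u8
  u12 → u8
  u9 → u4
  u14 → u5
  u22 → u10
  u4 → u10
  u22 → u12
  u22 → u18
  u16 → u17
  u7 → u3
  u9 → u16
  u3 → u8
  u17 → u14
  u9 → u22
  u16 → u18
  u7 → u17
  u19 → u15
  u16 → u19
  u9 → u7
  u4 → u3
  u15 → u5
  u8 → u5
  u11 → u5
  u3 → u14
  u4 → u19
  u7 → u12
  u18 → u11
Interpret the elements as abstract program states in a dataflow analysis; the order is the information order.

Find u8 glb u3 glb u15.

u4

Common lower bounds of {u8, u3, u15}: u4, u9.
The greatest among these is u4.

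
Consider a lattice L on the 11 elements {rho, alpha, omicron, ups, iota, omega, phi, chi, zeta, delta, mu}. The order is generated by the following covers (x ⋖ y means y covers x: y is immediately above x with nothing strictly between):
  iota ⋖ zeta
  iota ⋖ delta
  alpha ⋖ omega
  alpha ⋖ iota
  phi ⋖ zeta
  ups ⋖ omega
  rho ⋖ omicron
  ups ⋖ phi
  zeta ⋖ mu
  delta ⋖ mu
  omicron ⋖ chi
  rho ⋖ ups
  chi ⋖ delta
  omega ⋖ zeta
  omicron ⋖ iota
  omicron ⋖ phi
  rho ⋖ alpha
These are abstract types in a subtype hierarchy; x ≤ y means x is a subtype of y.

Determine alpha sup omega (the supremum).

omega

Common upper bounds of {alpha, omega}: mu, omega, zeta.
The least among these is omega.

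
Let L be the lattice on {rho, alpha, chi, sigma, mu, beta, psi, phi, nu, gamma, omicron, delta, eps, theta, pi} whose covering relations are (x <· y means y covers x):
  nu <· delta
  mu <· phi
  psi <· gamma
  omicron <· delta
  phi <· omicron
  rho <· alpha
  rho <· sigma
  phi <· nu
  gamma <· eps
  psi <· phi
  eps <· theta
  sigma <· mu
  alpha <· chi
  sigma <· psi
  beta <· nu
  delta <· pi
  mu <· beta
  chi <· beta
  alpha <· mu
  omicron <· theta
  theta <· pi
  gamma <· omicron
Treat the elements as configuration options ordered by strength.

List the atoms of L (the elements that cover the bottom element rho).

The atoms are exactly the elements that cover rho: alpha, sigma.

alpha, sigma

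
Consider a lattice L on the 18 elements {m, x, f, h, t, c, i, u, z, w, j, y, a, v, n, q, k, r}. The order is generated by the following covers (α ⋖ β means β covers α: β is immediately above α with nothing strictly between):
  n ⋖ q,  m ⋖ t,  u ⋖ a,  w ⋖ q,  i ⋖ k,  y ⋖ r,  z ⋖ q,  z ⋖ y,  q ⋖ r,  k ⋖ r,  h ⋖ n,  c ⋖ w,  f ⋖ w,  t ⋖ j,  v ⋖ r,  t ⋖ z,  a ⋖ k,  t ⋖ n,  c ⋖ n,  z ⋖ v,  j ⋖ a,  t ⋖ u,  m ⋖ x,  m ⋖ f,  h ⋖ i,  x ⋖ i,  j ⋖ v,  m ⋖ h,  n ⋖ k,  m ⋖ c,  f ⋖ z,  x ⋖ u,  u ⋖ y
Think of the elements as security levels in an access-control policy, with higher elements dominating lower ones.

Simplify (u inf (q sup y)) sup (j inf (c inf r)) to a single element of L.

u

q ∨ y = r
u ∧ r = u
c ∧ r = c
j ∧ c = m
u ∨ m = u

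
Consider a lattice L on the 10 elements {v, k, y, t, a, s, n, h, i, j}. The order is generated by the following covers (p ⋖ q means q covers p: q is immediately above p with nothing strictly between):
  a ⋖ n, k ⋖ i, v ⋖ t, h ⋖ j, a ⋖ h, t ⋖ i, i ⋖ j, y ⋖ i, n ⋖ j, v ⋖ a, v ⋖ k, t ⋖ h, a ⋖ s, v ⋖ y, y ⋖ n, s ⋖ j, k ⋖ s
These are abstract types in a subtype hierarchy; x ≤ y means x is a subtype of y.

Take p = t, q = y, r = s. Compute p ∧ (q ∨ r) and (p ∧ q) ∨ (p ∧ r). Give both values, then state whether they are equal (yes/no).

t; v; no

q ∨ r = j, so p ∧ (q ∨ r) = t ∧ j = t.
p ∧ q = v and p ∧ r = v, so (p ∧ q) ∨ (p ∧ r) = v ∨ v = v.
Equal: no.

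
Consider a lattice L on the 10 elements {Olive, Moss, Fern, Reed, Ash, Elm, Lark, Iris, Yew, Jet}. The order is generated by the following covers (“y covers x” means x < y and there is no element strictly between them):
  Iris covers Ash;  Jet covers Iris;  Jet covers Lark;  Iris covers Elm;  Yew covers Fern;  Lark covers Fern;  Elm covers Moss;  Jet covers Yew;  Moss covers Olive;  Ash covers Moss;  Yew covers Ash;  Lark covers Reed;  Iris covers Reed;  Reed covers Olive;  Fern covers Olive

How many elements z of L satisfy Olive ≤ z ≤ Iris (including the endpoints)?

The interval [Olive, Iris] = {Ash, Elm, Iris, Moss, Olive, Reed}, which has 6 elements.

6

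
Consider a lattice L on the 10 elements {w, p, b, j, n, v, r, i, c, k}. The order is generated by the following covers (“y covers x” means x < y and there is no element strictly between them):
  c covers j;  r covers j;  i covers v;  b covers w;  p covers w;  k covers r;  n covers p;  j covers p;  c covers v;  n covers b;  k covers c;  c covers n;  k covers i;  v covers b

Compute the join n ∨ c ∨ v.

Common upper bounds of {n, c, v}: c, k.
The least among these is c.

c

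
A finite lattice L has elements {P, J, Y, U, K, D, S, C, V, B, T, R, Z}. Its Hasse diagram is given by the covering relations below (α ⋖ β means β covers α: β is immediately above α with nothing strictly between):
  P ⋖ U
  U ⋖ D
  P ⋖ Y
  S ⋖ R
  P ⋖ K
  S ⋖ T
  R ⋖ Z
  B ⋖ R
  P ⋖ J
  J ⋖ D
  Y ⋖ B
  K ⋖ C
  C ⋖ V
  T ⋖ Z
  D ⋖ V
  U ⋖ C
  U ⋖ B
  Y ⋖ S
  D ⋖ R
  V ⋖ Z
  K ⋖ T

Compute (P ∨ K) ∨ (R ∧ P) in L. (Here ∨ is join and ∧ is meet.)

P ∨ K = K
R ∧ P = P
K ∨ P = K

K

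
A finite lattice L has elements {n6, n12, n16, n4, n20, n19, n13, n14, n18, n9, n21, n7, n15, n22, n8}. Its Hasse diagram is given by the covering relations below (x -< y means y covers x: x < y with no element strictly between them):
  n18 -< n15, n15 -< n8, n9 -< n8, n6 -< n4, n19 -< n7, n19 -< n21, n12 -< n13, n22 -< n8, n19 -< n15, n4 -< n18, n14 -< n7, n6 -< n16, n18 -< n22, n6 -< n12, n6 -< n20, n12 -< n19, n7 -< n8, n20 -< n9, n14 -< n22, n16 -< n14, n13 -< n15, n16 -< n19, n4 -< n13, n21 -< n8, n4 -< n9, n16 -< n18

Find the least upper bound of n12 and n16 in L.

Common upper bounds of {n12, n16}: n15, n19, n21, n7, n8.
The least among these is n19.

n19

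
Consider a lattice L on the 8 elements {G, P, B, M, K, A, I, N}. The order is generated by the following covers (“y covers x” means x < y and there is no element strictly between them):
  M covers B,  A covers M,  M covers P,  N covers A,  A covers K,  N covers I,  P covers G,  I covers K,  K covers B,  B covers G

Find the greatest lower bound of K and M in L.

Common lower bounds of {K, M}: B, G.
The greatest among these is B.

B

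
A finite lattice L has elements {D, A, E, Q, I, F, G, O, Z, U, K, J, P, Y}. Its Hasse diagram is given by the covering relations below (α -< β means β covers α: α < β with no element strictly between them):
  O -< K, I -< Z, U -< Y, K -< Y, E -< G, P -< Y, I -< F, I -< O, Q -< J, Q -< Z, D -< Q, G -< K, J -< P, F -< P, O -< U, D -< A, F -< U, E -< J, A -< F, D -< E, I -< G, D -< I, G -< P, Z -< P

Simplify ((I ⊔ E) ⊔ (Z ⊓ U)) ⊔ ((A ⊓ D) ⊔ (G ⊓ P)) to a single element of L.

G

I ∨ E = G
Z ∧ U = I
G ∨ I = G
A ∧ D = D
G ∧ P = G
D ∨ G = G
G ∨ G = G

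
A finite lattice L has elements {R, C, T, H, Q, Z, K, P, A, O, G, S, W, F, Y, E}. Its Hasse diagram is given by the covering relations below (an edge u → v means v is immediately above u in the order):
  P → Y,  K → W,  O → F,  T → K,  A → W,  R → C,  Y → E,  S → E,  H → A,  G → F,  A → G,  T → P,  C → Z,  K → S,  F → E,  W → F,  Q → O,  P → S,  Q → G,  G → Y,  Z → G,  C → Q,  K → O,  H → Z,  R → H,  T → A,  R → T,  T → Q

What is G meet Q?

Common lower bounds of {G, Q}: C, Q, R, T.
The greatest among these is Q.

Q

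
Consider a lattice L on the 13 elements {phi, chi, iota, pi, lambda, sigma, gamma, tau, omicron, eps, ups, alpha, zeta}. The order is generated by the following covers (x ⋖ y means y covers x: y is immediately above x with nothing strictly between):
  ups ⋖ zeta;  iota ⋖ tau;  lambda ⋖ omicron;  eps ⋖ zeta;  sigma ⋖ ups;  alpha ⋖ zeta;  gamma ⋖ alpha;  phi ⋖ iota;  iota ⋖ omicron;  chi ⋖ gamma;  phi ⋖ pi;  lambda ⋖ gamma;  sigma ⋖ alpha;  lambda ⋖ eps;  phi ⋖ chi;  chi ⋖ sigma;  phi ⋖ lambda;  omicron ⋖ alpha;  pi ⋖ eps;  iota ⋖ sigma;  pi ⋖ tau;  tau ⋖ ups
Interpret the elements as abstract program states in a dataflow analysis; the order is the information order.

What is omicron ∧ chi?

phi

Common lower bounds of {omicron, chi}: phi.
The greatest among these is phi.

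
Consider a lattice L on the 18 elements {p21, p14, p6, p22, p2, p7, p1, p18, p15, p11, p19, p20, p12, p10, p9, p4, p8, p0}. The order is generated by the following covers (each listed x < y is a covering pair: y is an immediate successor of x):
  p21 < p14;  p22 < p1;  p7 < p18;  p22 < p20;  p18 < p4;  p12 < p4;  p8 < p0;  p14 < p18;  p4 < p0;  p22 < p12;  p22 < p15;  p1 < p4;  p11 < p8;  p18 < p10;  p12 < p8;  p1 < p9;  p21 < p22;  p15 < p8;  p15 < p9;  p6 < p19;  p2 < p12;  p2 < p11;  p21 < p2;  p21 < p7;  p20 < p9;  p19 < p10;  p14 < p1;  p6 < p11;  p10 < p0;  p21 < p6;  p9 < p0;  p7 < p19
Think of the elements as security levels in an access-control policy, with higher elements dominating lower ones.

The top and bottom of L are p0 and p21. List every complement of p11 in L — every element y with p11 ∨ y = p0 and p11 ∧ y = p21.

p1, p14, p18, p20, p7, p9

Need y with p11 ∨ y = p0 and p11 ∧ y = p21.
Checking each element gives: p1, p14, p18, p20, p7, p9.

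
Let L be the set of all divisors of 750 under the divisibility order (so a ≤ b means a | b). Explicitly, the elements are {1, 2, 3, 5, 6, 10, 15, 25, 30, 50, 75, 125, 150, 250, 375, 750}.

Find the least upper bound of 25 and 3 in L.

In the divisibility order, the join is the least common multiple: lcm(25, 3) = 75.

75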